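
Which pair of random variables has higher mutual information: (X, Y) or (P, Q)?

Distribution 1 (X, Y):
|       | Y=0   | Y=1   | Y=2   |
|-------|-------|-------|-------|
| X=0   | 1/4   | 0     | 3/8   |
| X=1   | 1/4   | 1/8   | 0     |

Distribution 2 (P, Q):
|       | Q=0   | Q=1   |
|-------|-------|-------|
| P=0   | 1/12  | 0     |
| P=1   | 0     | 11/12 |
Distribution 1 (X, Y):
Marginal P(X) (row sums):
  P(X=0) = 1/4 + 0 + 3/8 = 5/8
  P(X=1) = 1/4 + 1/8 + 0 = 3/8
Marginal P(Y) (column sums):
  P(Y=0) = 1/4 + 1/4 = 1/2
  P(Y=1) = 0 + 1/8 = 1/8
  P(Y=2) = 3/8 + 0 = 3/8

H(X) = -[(5/8)·log₂(5/8) + (3/8)·log₂(3/8)]
  = 0.4238 + 0.5306
  = 0.9544 bits
H(Y) = -[(1/2)·log₂(1/2) + (1/8)·log₂(1/8) + (3/8)·log₂(3/8)]
  = 0.5000 + 0.3750 + 0.5306
  = 1.4056 bits
H(X,Y) = -[(1/4)·log₂(1/4) + (3/8)·log₂(3/8) + (1/4)·log₂(1/4) + (1/8)·log₂(1/8)]
  = 0.5000 + 0.5306 + 0.5000 + 0.3750
  = 1.9056 bits

I(X;Y) = H(X) + H(Y) - H(X,Y)
  = 0.9544 + 1.4056 - 1.9056
  = 0.4544 bits

Distribution 2 (P, Q):
Marginal P(P) (row sums):
  P(P=0) = 1/12 + 0 = 1/12
  P(P=1) = 0 + 11/12 = 11/12
Marginal P(Q) (column sums):
  P(Q=0) = 1/12 + 0 = 1/12
  P(Q=1) = 0 + 11/12 = 11/12

H(P) = -[(1/12)·log₂(1/12) + (11/12)·log₂(11/12)]
  = 0.2987 + 0.1151
  = 0.4138 bits
H(Q) = -[(1/12)·log₂(1/12) + (11/12)·log₂(11/12)]
  = 0.2987 + 0.1151
  = 0.4138 bits
H(P,Q) = -[(1/12)·log₂(1/12) + (11/12)·log₂(11/12)]
  = 0.2987 + 0.1151
  = 0.4138 bits

I(P;Q) = H(P) + H(Q) - H(P,Q)
  = 0.4138 + 0.4138 - 0.4138
  = 0.4138 bits

I(X;Y) = 0.4544 bits > I(P;Q) = 0.4138 bits, so (X, Y) has the higher mutual information (stronger dependence).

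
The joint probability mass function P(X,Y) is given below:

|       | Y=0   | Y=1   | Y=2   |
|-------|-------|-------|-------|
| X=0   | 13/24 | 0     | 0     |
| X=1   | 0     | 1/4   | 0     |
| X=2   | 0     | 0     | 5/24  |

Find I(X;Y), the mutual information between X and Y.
Marginal P(X) (row sums):
  P(X=0) = 13/24 + 0 + 0 = 13/24
  P(X=1) = 0 + 1/4 + 0 = 1/4
  P(X=2) = 0 + 0 + 5/24 = 5/24
Marginal P(Y) (column sums):
  P(Y=0) = 13/24 + 0 + 0 = 13/24
  P(Y=1) = 0 + 1/4 + 0 = 1/4
  P(Y=2) = 0 + 0 + 5/24 = 5/24

H(X) = -[(13/24)·log₂(13/24) + (1/4)·log₂(1/4) + (5/24)·log₂(5/24)]
  = 0.4791 + 0.5000 + 0.4715
  = 1.4506 bits
H(Y) = -[(13/24)·log₂(13/24) + (1/4)·log₂(1/4) + (5/24)·log₂(5/24)]
  = 0.4791 + 0.5000 + 0.4715
  = 1.4506 bits
H(X,Y) = -[(13/24)·log₂(13/24) + (1/4)·log₂(1/4) + (5/24)·log₂(5/24)]
  = 0.4791 + 0.5000 + 0.4715
  = 1.4506 bits

I(X;Y) = H(X) + H(Y) - H(X,Y)
  = 1.4506 + 1.4506 - 1.4506
  = 1.4506 bits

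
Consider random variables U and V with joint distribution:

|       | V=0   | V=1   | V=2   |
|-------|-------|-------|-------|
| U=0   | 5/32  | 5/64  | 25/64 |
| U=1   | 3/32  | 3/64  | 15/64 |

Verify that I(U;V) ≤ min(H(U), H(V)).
Marginal P(U) (row sums):
  P(U=0) = 5/32 + 5/64 + 25/64 = 5/8
  P(U=1) = 3/32 + 3/64 + 15/64 = 3/8
Marginal P(V) (column sums):
  P(V=0) = 5/32 + 3/32 = 1/4
  P(V=1) = 5/64 + 3/64 = 1/8
  P(V=2) = 25/64 + 15/64 = 5/8

H(U) = -[(5/8)·log₂(5/8) + (3/8)·log₂(3/8)]
  = 0.4238 + 0.5306
  = 0.9544 bits
H(V) = -[(1/4)·log₂(1/4) + (1/8)·log₂(1/8) + (5/8)·log₂(5/8)]
  = 0.5000 + 0.3750 + 0.4238
  = 1.2988 bits
H(U,V) = -[(5/32)·log₂(5/32) + (5/64)·log₂(5/64) + (25/64)·log₂(25/64) + (3/32)·log₂(3/32) + (3/64)·log₂(3/64) + (15/64)·log₂(15/64)]
  = 0.4184 + 0.2873 + 0.5297 + 0.3202 + 0.2070 + 0.4906
  = 2.2532 bits

I(U;V) = H(U) + H(V) - H(U,V)
  = 0.9544 + 1.2988 - 2.2532
  = 0.0000 bits

min(H(U), H(V)) = min(0.9544, 1.2988) = 0.9544 bits
Since 0.0000 ≤ 0.9544, the bound is satisfied ✓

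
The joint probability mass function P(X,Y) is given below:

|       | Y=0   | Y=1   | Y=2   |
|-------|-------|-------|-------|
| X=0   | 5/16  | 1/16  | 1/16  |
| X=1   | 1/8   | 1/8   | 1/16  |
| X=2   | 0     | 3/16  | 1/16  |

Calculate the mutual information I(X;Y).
Marginal P(X) (row sums):
  P(X=0) = 5/16 + 1/16 + 1/16 = 7/16
  P(X=1) = 1/8 + 1/8 + 1/16 = 5/16
  P(X=2) = 0 + 3/16 + 1/16 = 1/4
Marginal P(Y) (column sums):
  P(Y=0) = 5/16 + 1/8 + 0 = 7/16
  P(Y=1) = 1/16 + 1/8 + 3/16 = 3/8
  P(Y=2) = 1/16 + 1/16 + 1/16 = 3/16

H(X) = -[(7/16)·log₂(7/16) + (5/16)·log₂(5/16) + (1/4)·log₂(1/4)]
  = 0.5218 + 0.5244 + 0.5000
  = 1.5462 bits
H(Y) = -[(7/16)·log₂(7/16) + (3/8)·log₂(3/8) + (3/16)·log₂(3/16)]
  = 0.5218 + 0.5306 + 0.4528
  = 1.5052 bits
H(X,Y) = -[(5/16)·log₂(5/16) + (1/16)·log₂(1/16) + (1/16)·log₂(1/16) + (1/8)·log₂(1/8) + (1/8)·log₂(1/8) + (1/16)·log₂(1/16) + (3/16)·log₂(3/16) + (1/16)·log₂(1/16)]
  = 0.5244 + 0.2500 + 0.2500 + 0.3750 + 0.3750 + 0.2500 + 0.4528 + 0.2500
  = 2.7272 bits

I(X;Y) = H(X) + H(Y) - H(X,Y)
  = 1.5462 + 1.5052 - 2.7272
  = 0.3242 bits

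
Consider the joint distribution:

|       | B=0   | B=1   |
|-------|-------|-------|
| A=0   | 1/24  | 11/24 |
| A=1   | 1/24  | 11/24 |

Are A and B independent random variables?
Marginal P(A) (row sums):
  P(A=0) = 1/24 + 11/24 = 1/2
  P(A=1) = 1/24 + 11/24 = 1/2
Marginal P(B) (column sums):
  P(B=0) = 1/24 + 1/24 = 1/12
  P(B=1) = 11/24 + 11/24 = 11/12

A and B are independent iff P(A=i,B=j) = P(A=i)·P(B=j) for every cell.
  P(A=0)·P(B=0) = 1/2 × 1/12 = 1/24 = P(A=0,B=0) ✓
  P(A=0)·P(B=1) = 1/2 × 11/12 = 11/24 = P(A=0,B=1) ✓
  P(A=1)·P(B=0) = 1/2 × 1/12 = 1/24 = P(A=1,B=0) ✓
  P(A=1)·P(B=1) = 1/2 × 11/12 = 11/24 = P(A=1,B=1) ✓

Yes, A and B are independent: every cell factors, so I(A;B) = 0 bits.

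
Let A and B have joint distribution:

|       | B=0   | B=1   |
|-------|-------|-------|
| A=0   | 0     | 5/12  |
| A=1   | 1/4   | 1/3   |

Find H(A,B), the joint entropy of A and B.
H(A,B) = -Σ P(A,B) log₂ P(A,B), summed over the non-zero cells:
H(A,B) = -[(5/12)·log₂(5/12) + (1/4)·log₂(1/4) + (1/3)·log₂(1/3)]
  = 0.5263 + 0.5000 + 0.5283
  = 1.5546 bits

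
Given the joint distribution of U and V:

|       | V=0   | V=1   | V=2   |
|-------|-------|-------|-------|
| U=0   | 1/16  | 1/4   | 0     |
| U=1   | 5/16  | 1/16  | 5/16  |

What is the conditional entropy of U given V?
Marginal P(V) (column sums):
  P(V=0) = 1/16 + 5/16 = 3/8
  P(V=1) = 1/4 + 1/16 = 5/16
  P(V=2) = 0 + 5/16 = 5/16

H(U|V) = -Σ P(U,V)·log₂ P(U|V), where P(U|V) = P(U,V) / P(V)
  (cells with P(U,V) = 0 contribute 0)
  (U=0,V=0): P(U|V) = (1/16)/(3/8) = 1/6;  -(1/16)·log₂(1/6) = 0.1616
  (U=0,V=1): P(U|V) = (1/4)/(5/16) = 4/5;  -(1/4)·log₂(4/5) = 0.0805
  (U=1,V=0): P(U|V) = (5/16)/(3/8) = 5/6;  -(5/16)·log₂(5/6) = 0.0822
  (U=1,V=1): P(U|V) = (1/16)/(5/16) = 1/5;  -(1/16)·log₂(1/5) = 0.1451
  (U=1,V=2): P(U|V) = (5/16)/(5/16) = 1;  -(5/16)·log₂(1) = 0.0000
H(U|V) = 0.1616 + 0.0805 + 0.0822 + 0.1451 + 0.0000
  = 0.4694 bits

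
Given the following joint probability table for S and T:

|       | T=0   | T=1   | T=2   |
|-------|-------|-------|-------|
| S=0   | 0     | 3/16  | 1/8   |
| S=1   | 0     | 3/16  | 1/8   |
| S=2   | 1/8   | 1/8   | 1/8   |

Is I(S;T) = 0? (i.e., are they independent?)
Marginal P(S) (row sums):
  P(S=0) = 0 + 3/16 + 1/8 = 5/16
  P(S=1) = 0 + 3/16 + 1/8 = 5/16
  P(S=2) = 1/8 + 1/8 + 1/8 = 3/8
Marginal P(T) (column sums):
  P(T=0) = 0 + 0 + 1/8 = 1/8
  P(T=1) = 3/16 + 3/16 + 1/8 = 1/2
  P(T=2) = 1/8 + 1/8 + 1/8 = 3/8

S and T are independent iff P(S=i,T=j) = P(S=i)·P(T=j) for every cell.
  P(S=0)·P(T=0) = 5/16 × 1/8 = 5/128, but P(S=0,T=0) = 0 ✗

No, S and T are not independent. Quantitatively, I(S;T) > 0:

H(S) = -[(5/16)·log₂(5/16) + (5/16)·log₂(5/16) + (3/8)·log₂(3/8)]
  = 0.5244 + 0.5244 + 0.5306
  = 1.5794 bits
H(T) = -[(1/8)·log₂(1/8) + (1/2)·log₂(1/2) + (3/8)·log₂(3/8)]
  = 0.3750 + 0.5000 + 0.5306
  = 1.4056 bits
H(S,T) = -[(3/16)·log₂(3/16) + (1/8)·log₂(1/8) + (3/16)·log₂(3/16) + (1/8)·log₂(1/8) + (1/8)·log₂(1/8) + (1/8)·log₂(1/8) + (1/8)·log₂(1/8)]
  = 0.4528 + 0.3750 + 0.4528 + 0.3750 + 0.3750 + 0.3750 + 0.3750
  = 2.7806 bits
I(S;T) = H(S) + H(T) - H(S,T) = 1.5794 + 1.4056 - 2.7806 = 0.2044 bits > 0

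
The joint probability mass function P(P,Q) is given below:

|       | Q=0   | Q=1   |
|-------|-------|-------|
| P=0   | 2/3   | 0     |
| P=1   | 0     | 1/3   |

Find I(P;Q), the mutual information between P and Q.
Marginal P(P) (row sums):
  P(P=0) = 2/3 + 0 = 2/3
  P(P=1) = 0 + 1/3 = 1/3
Marginal P(Q) (column sums):
  P(Q=0) = 2/3 + 0 = 2/3
  P(Q=1) = 0 + 1/3 = 1/3

H(P) = -[(2/3)·log₂(2/3) + (1/3)·log₂(1/3)]
  = 0.3900 + 0.5283
  = 0.9183 bits
H(Q) = -[(2/3)·log₂(2/3) + (1/3)·log₂(1/3)]
  = 0.3900 + 0.5283
  = 0.9183 bits
H(P,Q) = -[(2/3)·log₂(2/3) + (1/3)·log₂(1/3)]
  = 0.3900 + 0.5283
  = 0.9183 bits

I(P;Q) = H(P) + H(Q) - H(P,Q)
  = 0.9183 + 0.9183 - 0.9183
  = 0.9183 bits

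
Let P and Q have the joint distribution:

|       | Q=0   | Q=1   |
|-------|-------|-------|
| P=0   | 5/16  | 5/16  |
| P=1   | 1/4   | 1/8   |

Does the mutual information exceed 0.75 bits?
Marginal P(P) (row sums):
  P(P=0) = 5/16 + 5/16 = 5/8
  P(P=1) = 1/4 + 1/8 = 3/8
Marginal P(Q) (column sums):
  P(Q=0) = 5/16 + 1/4 = 9/16
  P(Q=1) = 5/16 + 1/8 = 7/16

H(P) = -[(5/8)·log₂(5/8) + (3/8)·log₂(3/8)]
  = 0.4238 + 0.5306
  = 0.9544 bits
H(Q) = -[(9/16)·log₂(9/16) + (7/16)·log₂(7/16)]
  = 0.4669 + 0.5218
  = 0.9887 bits
H(P,Q) = -[(5/16)·log₂(5/16) + (5/16)·log₂(5/16) + (1/4)·log₂(1/4) + (1/8)·log₂(1/8)]
  = 0.5244 + 0.5244 + 0.5000 + 0.3750
  = 1.9238 bits

I(P;Q) = H(P) + H(Q) - H(P,Q)
  = 0.9544 + 0.9887 - 1.9238
  = 0.0193 bits

No. I(P;Q) = 0.0193 bits, which is ≤ 0.75 bits.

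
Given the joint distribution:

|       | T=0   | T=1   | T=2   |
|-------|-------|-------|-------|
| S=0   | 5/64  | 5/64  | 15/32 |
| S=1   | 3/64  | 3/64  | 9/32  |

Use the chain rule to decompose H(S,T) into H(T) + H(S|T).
By the chain rule: H(S,T) = H(T) + H(S|T)

Marginal P(T) (column sums):
  P(T=0) = 5/64 + 3/64 = 1/8
  P(T=1) = 5/64 + 3/64 = 1/8
  P(T=2) = 15/32 + 9/32 = 3/4
H(T) = -[(1/8)·log₂(1/8) + (1/8)·log₂(1/8) + (3/4)·log₂(3/4)]
  = 0.3750 + 0.3750 + 0.3113
  = 1.0613 bits
H(S|T) = -Σ P(S,T)·log₂ P(S|T), where P(S|T) = P(S,T) / P(T)
  (S=0,T=0): P(S|T) = (5/64)/(1/8) = 5/8;  -(5/64)·log₂(5/8) = 0.0530
  (S=0,T=1): P(S|T) = (5/64)/(1/8) = 5/8;  -(5/64)·log₂(5/8) = 0.0530
  (S=0,T=2): P(S|T) = (15/32)/(3/4) = 5/8;  -(15/32)·log₂(5/8) = 0.3178
  (S=1,T=0): P(S|T) = (3/64)/(1/8) = 3/8;  -(3/64)·log₂(3/8) = 0.0663
  (S=1,T=1): P(S|T) = (3/64)/(1/8) = 3/8;  -(3/64)·log₂(3/8) = 0.0663
  (S=1,T=2): P(S|T) = (9/32)/(3/4) = 3/8;  -(9/32)·log₂(3/8) = 0.3980
H(S|T) = 0.0530 + 0.0530 + 0.3178 + 0.0663 + 0.0663 + 0.3980
  = 0.9544 bits

H(S,T) = H(T) + H(S|T) = 1.0613 + 0.9544 = 2.0157 bits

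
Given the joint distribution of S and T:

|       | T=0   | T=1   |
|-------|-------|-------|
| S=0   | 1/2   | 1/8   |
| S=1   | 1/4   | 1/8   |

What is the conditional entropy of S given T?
Marginal P(T) (column sums):
  P(T=0) = 1/2 + 1/4 = 3/4
  P(T=1) = 1/8 + 1/8 = 1/4

H(S|T) = -Σ P(S,T)·log₂ P(S|T), where P(S|T) = P(S,T) / P(T)
  (S=0,T=0): P(S|T) = (1/2)/(3/4) = 2/3;  -(1/2)·log₂(2/3) = 0.2925
  (S=0,T=1): P(S|T) = (1/8)/(1/4) = 1/2;  -(1/8)·log₂(1/2) = 0.1250
  (S=1,T=0): P(S|T) = (1/4)/(3/4) = 1/3;  -(1/4)·log₂(1/3) = 0.3962
  (S=1,T=1): P(S|T) = (1/8)/(1/4) = 1/2;  -(1/8)·log₂(1/2) = 0.1250
H(S|T) = 0.2925 + 0.1250 + 0.3962 + 0.1250
  = 0.9387 bits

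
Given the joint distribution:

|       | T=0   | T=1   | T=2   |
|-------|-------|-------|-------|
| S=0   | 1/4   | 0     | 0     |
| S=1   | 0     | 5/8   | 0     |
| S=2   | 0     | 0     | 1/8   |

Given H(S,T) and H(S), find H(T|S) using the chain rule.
From the chain rule: H(S,T) = H(S) + H(T|S)
Therefore: H(T|S) = H(S,T) - H(S)

H(S,T) = -[(1/4)·log₂(1/4) + (5/8)·log₂(5/8) + (1/8)·log₂(1/8)]
  = 0.5000 + 0.4238 + 0.3750
  = 1.2988 bits
Marginal P(S) (row sums):
  P(S=0) = 1/4 + 0 + 0 = 1/4
  P(S=1) = 0 + 5/8 + 0 = 5/8
  P(S=2) = 0 + 0 + 1/8 = 1/8
H(S) = -[(1/4)·log₂(1/4) + (5/8)·log₂(5/8) + (1/8)·log₂(1/8)]
  = 0.5000 + 0.4238 + 0.3750
  = 1.2988 bits

H(T|S) = 1.2988 - 1.2988 = 0.0000 bits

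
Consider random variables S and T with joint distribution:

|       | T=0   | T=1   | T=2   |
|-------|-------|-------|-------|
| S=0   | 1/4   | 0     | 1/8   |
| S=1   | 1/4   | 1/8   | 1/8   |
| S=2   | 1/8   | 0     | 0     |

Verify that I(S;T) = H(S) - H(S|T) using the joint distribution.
Left side, from I(S;T) = H(S) + H(T) - H(S,T):
Marginal P(S) (row sums):
  P(S=0) = 1/4 + 0 + 1/8 = 3/8
  P(S=1) = 1/4 + 1/8 + 1/8 = 1/2
  P(S=2) = 1/8 + 0 + 0 = 1/8
Marginal P(T) (column sums):
  P(T=0) = 1/4 + 1/4 + 1/8 = 5/8
  P(T=1) = 0 + 1/8 + 0 = 1/8
  P(T=2) = 1/8 + 1/8 + 0 = 1/4

H(S) = -[(3/8)·log₂(3/8) + (1/2)·log₂(1/2) + (1/8)·log₂(1/8)]
  = 0.5306 + 0.5000 + 0.3750
  = 1.4056 bits
H(T) = -[(5/8)·log₂(5/8) + (1/8)·log₂(1/8) + (1/4)·log₂(1/4)]
  = 0.4238 + 0.3750 + 0.5000
  = 1.2988 bits
H(S,T) = -[(1/4)·log₂(1/4) + (1/8)·log₂(1/8) + (1/4)·log₂(1/4) + (1/8)·log₂(1/8) + (1/8)·log₂(1/8) + (1/8)·log₂(1/8)]
  = 0.5000 + 0.3750 + 0.5000 + 0.3750 + 0.3750 + 0.3750
  = 2.5000 bits

I(S;T) = H(S) + H(T) - H(S,T)
  = 1.4056 + 1.2988 - 2.5000
  = 0.2044 bits

Right side, with H(S|T) computed directly from the conditional probabilities:
H(S|T) = -Σ P(S,T)·log₂ P(S|T), where P(S|T) = P(S,T) / P(T)
  (cells with P(S,T) = 0 contribute 0)
  (S=0,T=0): P(S|T) = (1/4)/(5/8) = 2/5;  -(1/4)·log₂(2/5) = 0.3305
  (S=0,T=2): P(S|T) = (1/8)/(1/4) = 1/2;  -(1/8)·log₂(1/2) = 0.1250
  (S=1,T=0): P(S|T) = (1/4)/(5/8) = 2/5;  -(1/4)·log₂(2/5) = 0.3305
  (S=1,T=1): P(S|T) = (1/8)/(1/8) = 1;  -(1/8)·log₂(1) = 0.0000
  (S=1,T=2): P(S|T) = (1/8)/(1/4) = 1/2;  -(1/8)·log₂(1/2) = 0.1250
  (S=2,T=0): P(S|T) = (1/8)/(5/8) = 1/5;  -(1/8)·log₂(1/5) = 0.2902
H(S|T) = 0.3305 + 0.1250 + 0.3305 + 0.0000 + 0.1250 + 0.2902
  = 1.2012 bits
H(S) - H(S|T) = 1.4056 - 1.2012 = 0.2044 bits

Both sides equal 0.2044 bits, so I(S;T) = H(S) - H(S|T) ✓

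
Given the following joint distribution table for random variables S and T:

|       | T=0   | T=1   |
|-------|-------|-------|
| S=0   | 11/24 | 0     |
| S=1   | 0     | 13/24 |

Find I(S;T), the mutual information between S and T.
Marginal P(S) (row sums):
  P(S=0) = 11/24 + 0 = 11/24
  P(S=1) = 0 + 13/24 = 13/24
Marginal P(T) (column sums):
  P(T=0) = 11/24 + 0 = 11/24
  P(T=1) = 0 + 13/24 = 13/24

H(S) = -[(11/24)·log₂(11/24) + (13/24)·log₂(13/24)]
  = 0.5159 + 0.4791
  = 0.9950 bits
H(T) = -[(11/24)·log₂(11/24) + (13/24)·log₂(13/24)]
  = 0.5159 + 0.4791
  = 0.9950 bits
H(S,T) = -[(11/24)·log₂(11/24) + (13/24)·log₂(13/24)]
  = 0.5159 + 0.4791
  = 0.9950 bits

I(S;T) = H(S) + H(T) - H(S,T)
  = 0.9950 + 0.9950 - 0.9950
  = 0.9950 bits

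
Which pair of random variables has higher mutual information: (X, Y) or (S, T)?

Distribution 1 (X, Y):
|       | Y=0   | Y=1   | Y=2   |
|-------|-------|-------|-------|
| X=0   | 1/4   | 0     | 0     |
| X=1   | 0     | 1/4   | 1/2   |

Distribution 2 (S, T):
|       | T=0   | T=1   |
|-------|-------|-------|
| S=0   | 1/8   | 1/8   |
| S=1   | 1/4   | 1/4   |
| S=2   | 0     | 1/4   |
Distribution 1 (X, Y):
Marginal P(X) (row sums):
  P(X=0) = 1/4 + 0 + 0 = 1/4
  P(X=1) = 0 + 1/4 + 1/2 = 3/4
Marginal P(Y) (column sums):
  P(Y=0) = 1/4 + 0 = 1/4
  P(Y=1) = 0 + 1/4 = 1/4
  P(Y=2) = 0 + 1/2 = 1/2

H(X) = -[(1/4)·log₂(1/4) + (3/4)·log₂(3/4)]
  = 0.5000 + 0.3113
  = 0.8113 bits
H(Y) = -[(1/4)·log₂(1/4) + (1/4)·log₂(1/4) + (1/2)·log₂(1/2)]
  = 0.5000 + 0.5000 + 0.5000
  = 1.5000 bits
H(X,Y) = -[(1/4)·log₂(1/4) + (1/4)·log₂(1/4) + (1/2)·log₂(1/2)]
  = 0.5000 + 0.5000 + 0.5000
  = 1.5000 bits

I(X;Y) = H(X) + H(Y) - H(X,Y)
  = 0.8113 + 1.5000 - 1.5000
  = 0.8113 bits

Distribution 2 (S, T):
Marginal P(S) (row sums):
  P(S=0) = 1/8 + 1/8 = 1/4
  P(S=1) = 1/4 + 1/4 = 1/2
  P(S=2) = 0 + 1/4 = 1/4
Marginal P(T) (column sums):
  P(T=0) = 1/8 + 1/4 + 0 = 3/8
  P(T=1) = 1/8 + 1/4 + 1/4 = 5/8

H(S) = -[(1/4)·log₂(1/4) + (1/2)·log₂(1/2) + (1/4)·log₂(1/4)]
  = 0.5000 + 0.5000 + 0.5000
  = 1.5000 bits
H(T) = -[(3/8)·log₂(3/8) + (5/8)·log₂(5/8)]
  = 0.5306 + 0.4238
  = 0.9544 bits
H(S,T) = -[(1/8)·log₂(1/8) + (1/8)·log₂(1/8) + (1/4)·log₂(1/4) + (1/4)·log₂(1/4) + (1/4)·log₂(1/4)]
  = 0.3750 + 0.3750 + 0.5000 + 0.5000 + 0.5000
  = 2.2500 bits

I(S;T) = H(S) + H(T) - H(S,T)
  = 1.5000 + 0.9544 - 2.2500
  = 0.2044 bits

I(X;Y) = 0.8113 bits > I(S;T) = 0.2044 bits, so (X, Y) has the higher mutual information (stronger dependence).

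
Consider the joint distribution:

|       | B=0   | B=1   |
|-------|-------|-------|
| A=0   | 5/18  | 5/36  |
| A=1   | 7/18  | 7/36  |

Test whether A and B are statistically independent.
Marginal P(A) (row sums):
  P(A=0) = 5/18 + 5/36 = 5/12
  P(A=1) = 7/18 + 7/36 = 7/12
Marginal P(B) (column sums):
  P(B=0) = 5/18 + 7/18 = 2/3
  P(B=1) = 5/36 + 7/36 = 1/3

A and B are independent iff P(A=i,B=j) = P(A=i)·P(B=j) for every cell.
  P(A=0)·P(B=0) = 5/12 × 2/3 = 5/18 = P(A=0,B=0) ✓
  P(A=0)·P(B=1) = 5/12 × 1/3 = 5/36 = P(A=0,B=1) ✓
  P(A=1)·P(B=0) = 7/12 × 2/3 = 7/18 = P(A=1,B=0) ✓
  P(A=1)·P(B=1) = 7/12 × 1/3 = 7/36 = P(A=1,B=1) ✓

Yes, A and B are independent: every cell factors, so I(A;B) = 0 bits.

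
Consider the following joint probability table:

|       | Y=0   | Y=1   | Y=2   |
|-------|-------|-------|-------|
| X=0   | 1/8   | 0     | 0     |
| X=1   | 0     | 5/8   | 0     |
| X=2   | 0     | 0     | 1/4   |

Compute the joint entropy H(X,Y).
H(X,Y) = -Σ P(X,Y) log₂ P(X,Y), summed over the non-zero cells:
H(X,Y) = -[(1/8)·log₂(1/8) + (5/8)·log₂(5/8) + (1/4)·log₂(1/4)]
  = 0.3750 + 0.4238 + 0.5000
  = 1.2988 bits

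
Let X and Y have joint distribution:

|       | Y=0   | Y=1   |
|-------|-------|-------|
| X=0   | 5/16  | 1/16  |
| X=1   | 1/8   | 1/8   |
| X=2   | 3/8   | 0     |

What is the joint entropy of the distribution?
H(X,Y) = -Σ P(X,Y) log₂ P(X,Y), summed over the non-zero cells:
H(X,Y) = -[(5/16)·log₂(5/16) + (1/16)·log₂(1/16) + (1/8)·log₂(1/8) + (1/8)·log₂(1/8) + (3/8)·log₂(3/8)]
  = 0.5244 + 0.2500 + 0.3750 + 0.3750 + 0.5306
  = 2.0550 bits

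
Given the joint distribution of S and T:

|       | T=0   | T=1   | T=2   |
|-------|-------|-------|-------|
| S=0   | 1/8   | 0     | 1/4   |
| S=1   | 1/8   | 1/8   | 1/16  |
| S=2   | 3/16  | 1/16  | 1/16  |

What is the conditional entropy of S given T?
Marginal P(T) (column sums):
  P(T=0) = 1/8 + 1/8 + 3/16 = 7/16
  P(T=1) = 0 + 1/8 + 1/16 = 3/16
  P(T=2) = 1/4 + 1/16 + 1/16 = 3/8

H(S|T) = -Σ P(S,T)·log₂ P(S|T), where P(S|T) = P(S,T) / P(T)
  (cells with P(S,T) = 0 contribute 0)
  (S=0,T=0): P(S|T) = (1/8)/(7/16) = 2/7;  -(1/8)·log₂(2/7) = 0.2259
  (S=0,T=2): P(S|T) = (1/4)/(3/8) = 2/3;  -(1/4)·log₂(2/3) = 0.1462
  (S=1,T=0): P(S|T) = (1/8)/(7/16) = 2/7;  -(1/8)·log₂(2/7) = 0.2259
  (S=1,T=1): P(S|T) = (1/8)/(3/16) = 2/3;  -(1/8)·log₂(2/3) = 0.0731
  (S=1,T=2): P(S|T) = (1/16)/(3/8) = 1/6;  -(1/16)·log₂(1/6) = 0.1616
  (S=2,T=0): P(S|T) = (3/16)/(7/16) = 3/7;  -(3/16)·log₂(3/7) = 0.2292
  (S=2,T=1): P(S|T) = (1/16)/(3/16) = 1/3;  -(1/16)·log₂(1/3) = 0.0991
  (S=2,T=2): P(S|T) = (1/16)/(3/8) = 1/6;  -(1/16)·log₂(1/6) = 0.1616
H(S|T) = 0.2259 + 0.1462 + 0.2259 + 0.0731 + 0.1616 + 0.2292 + 0.0991 + 0.1616
  = 1.3226 bits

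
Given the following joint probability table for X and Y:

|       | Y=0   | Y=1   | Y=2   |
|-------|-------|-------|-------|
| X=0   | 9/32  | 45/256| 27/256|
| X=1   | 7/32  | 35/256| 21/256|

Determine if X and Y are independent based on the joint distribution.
Marginal P(X) (row sums):
  P(X=0) = 9/32 + 45/256 + 27/256 = 9/16
  P(X=1) = 7/32 + 35/256 + 21/256 = 7/16
Marginal P(Y) (column sums):
  P(Y=0) = 9/32 + 7/32 = 1/2
  P(Y=1) = 45/256 + 35/256 = 5/16
  P(Y=2) = 27/256 + 21/256 = 3/16

X and Y are independent iff P(X=i,Y=j) = P(X=i)·P(Y=j) for every cell.
  P(X=0)·P(Y=0) = 9/16 × 1/2 = 9/32 = P(X=0,Y=0) ✓
  P(X=0)·P(Y=1) = 9/16 × 5/16 = 45/256 = P(X=0,Y=1) ✓
  P(X=0)·P(Y=2) = 9/16 × 3/16 = 27/256 = P(X=0,Y=2) ✓
  P(X=1)·P(Y=0) = 7/16 × 1/2 = 7/32 = P(X=1,Y=0) ✓
  P(X=1)·P(Y=1) = 7/16 × 5/16 = 35/256 = P(X=1,Y=1) ✓
  P(X=1)·P(Y=2) = 7/16 × 3/16 = 21/256 = P(X=1,Y=2) ✓

Yes, X and Y are independent: every cell factors, so I(X;Y) = 0 bits.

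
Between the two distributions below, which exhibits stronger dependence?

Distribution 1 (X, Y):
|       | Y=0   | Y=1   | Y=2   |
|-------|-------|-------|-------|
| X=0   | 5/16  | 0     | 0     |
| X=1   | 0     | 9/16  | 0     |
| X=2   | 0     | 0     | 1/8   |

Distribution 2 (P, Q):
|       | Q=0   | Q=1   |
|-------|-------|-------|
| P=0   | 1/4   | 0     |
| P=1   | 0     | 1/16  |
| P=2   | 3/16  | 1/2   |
Distribution 1 (X, Y):
Marginal P(X) (row sums):
  P(X=0) = 5/16 + 0 + 0 = 5/16
  P(X=1) = 0 + 9/16 + 0 = 9/16
  P(X=2) = 0 + 0 + 1/8 = 1/8
Marginal P(Y) (column sums):
  P(Y=0) = 5/16 + 0 + 0 = 5/16
  P(Y=1) = 0 + 9/16 + 0 = 9/16
  P(Y=2) = 0 + 0 + 1/8 = 1/8

H(X) = -[(5/16)·log₂(5/16) + (9/16)·log₂(9/16) + (1/8)·log₂(1/8)]
  = 0.5244 + 0.4669 + 0.3750
  = 1.3663 bits
H(Y) = -[(5/16)·log₂(5/16) + (9/16)·log₂(9/16) + (1/8)·log₂(1/8)]
  = 0.5244 + 0.4669 + 0.3750
  = 1.3663 bits
H(X,Y) = -[(5/16)·log₂(5/16) + (9/16)·log₂(9/16) + (1/8)·log₂(1/8)]
  = 0.5244 + 0.4669 + 0.3750
  = 1.3663 bits

I(X;Y) = H(X) + H(Y) - H(X,Y)
  = 1.3663 + 1.3663 - 1.3663
  = 1.3663 bits

Distribution 2 (P, Q):
Marginal P(P) (row sums):
  P(P=0) = 1/4 + 0 = 1/4
  P(P=1) = 0 + 1/16 = 1/16
  P(P=2) = 3/16 + 1/2 = 11/16
Marginal P(Q) (column sums):
  P(Q=0) = 1/4 + 0 + 3/16 = 7/16
  P(Q=1) = 0 + 1/16 + 1/2 = 9/16

H(P) = -[(1/4)·log₂(1/4) + (1/16)·log₂(1/16) + (11/16)·log₂(11/16)]
  = 0.5000 + 0.2500 + 0.3716
  = 1.1216 bits
H(Q) = -[(7/16)·log₂(7/16) + (9/16)·log₂(9/16)]
  = 0.5218 + 0.4669
  = 0.9887 bits
H(P,Q) = -[(1/4)·log₂(1/4) + (1/16)·log₂(1/16) + (3/16)·log₂(3/16) + (1/2)·log₂(1/2)]
  = 0.5000 + 0.2500 + 0.4528 + 0.5000
  = 1.7028 bits

I(P;Q) = H(P) + H(Q) - H(P,Q)
  = 1.1216 + 0.9887 - 1.7028
  = 0.4075 bits

I(X;Y) = 1.3663 bits > I(P;Q) = 0.4075 bits, so (X, Y) has the higher mutual information (stronger dependence).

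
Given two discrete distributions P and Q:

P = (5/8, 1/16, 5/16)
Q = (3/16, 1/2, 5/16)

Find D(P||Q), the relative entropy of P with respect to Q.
D(P||Q) = Σ P(i) log₂(P(i)/Q(i))
  i=0: (5/8) × log₂((5/8)/(3/16)) = (5/8) × log₂(10/3) = 1.0856
  i=1: (1/16) × log₂((1/16)/(1/2)) = (1/16) × log₂(1/8) = -0.1875
  i=2: (5/16) × log₂((5/16)/(5/16)) = (5/16) × log₂(1) = 0.0000
D(P||Q) = 1.0856 - 0.1875 + 0.0000
  = 0.8981 bits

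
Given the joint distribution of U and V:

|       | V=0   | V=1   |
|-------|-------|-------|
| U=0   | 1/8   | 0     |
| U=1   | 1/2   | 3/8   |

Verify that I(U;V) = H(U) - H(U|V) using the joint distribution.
Left side, from I(U;V) = H(U) + H(V) - H(U,V):
Marginal P(U) (row sums):
  P(U=0) = 1/8 + 0 = 1/8
  P(U=1) = 1/2 + 3/8 = 7/8
Marginal P(V) (column sums):
  P(V=0) = 1/8 + 1/2 = 5/8
  P(V=1) = 0 + 3/8 = 3/8

H(U) = -[(1/8)·log₂(1/8) + (7/8)·log₂(7/8)]
  = 0.3750 + 0.1686
  = 0.5436 bits
H(V) = -[(5/8)·log₂(5/8) + (3/8)·log₂(3/8)]
  = 0.4238 + 0.5306
  = 0.9544 bits
H(U,V) = -[(1/8)·log₂(1/8) + (1/2)·log₂(1/2) + (3/8)·log₂(3/8)]
  = 0.3750 + 0.5000 + 0.5306
  = 1.4056 bits

I(U;V) = H(U) + H(V) - H(U,V)
  = 0.5436 + 0.9544 - 1.4056
  = 0.0924 bits

Right side, with H(U|V) computed directly from the conditional probabilities:
H(U|V) = -Σ P(U,V)·log₂ P(U|V), where P(U|V) = P(U,V) / P(V)
  (cells with P(U,V) = 0 contribute 0)
  (U=0,V=0): P(U|V) = (1/8)/(5/8) = 1/5;  -(1/8)·log₂(1/5) = 0.2902
  (U=1,V=0): P(U|V) = (1/2)/(5/8) = 4/5;  -(1/2)·log₂(4/5) = 0.1610
  (U=1,V=1): P(U|V) = (3/8)/(3/8) = 1;  -(3/8)·log₂(1) = 0.0000
H(U|V) = 0.2902 + 0.1610 + 0.0000
  = 0.4512 bits
H(U) - H(U|V) = 0.5436 - 0.4512 = 0.0924 bits

Both sides equal 0.0924 bits, so I(U;V) = H(U) - H(U|V) ✓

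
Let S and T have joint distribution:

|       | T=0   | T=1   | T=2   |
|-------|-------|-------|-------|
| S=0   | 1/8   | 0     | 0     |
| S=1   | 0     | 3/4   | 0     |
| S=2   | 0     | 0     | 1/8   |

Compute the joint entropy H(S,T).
H(S,T) = -Σ P(S,T) log₂ P(S,T), summed over the non-zero cells:
H(S,T) = -[(1/8)·log₂(1/8) + (3/4)·log₂(3/4) + (1/8)·log₂(1/8)]
  = 0.3750 + 0.3113 + 0.3750
  = 1.0613 bits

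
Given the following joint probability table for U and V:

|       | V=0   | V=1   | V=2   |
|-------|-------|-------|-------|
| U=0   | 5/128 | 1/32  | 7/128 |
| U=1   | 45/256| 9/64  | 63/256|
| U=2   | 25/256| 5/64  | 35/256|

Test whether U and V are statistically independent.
Marginal P(U) (row sums):
  P(U=0) = 5/128 + 1/32 + 7/128 = 1/8
  P(U=1) = 45/256 + 9/64 + 63/256 = 9/16
  P(U=2) = 25/256 + 5/64 + 35/256 = 5/16
Marginal P(V) (column sums):
  P(V=0) = 5/128 + 45/256 + 25/256 = 5/16
  P(V=1) = 1/32 + 9/64 + 5/64 = 1/4
  P(V=2) = 7/128 + 63/256 + 35/256 = 7/16

U and V are independent iff P(U=i,V=j) = P(U=i)·P(V=j) for every cell.
  P(U=0)·P(V=0) = 1/8 × 5/16 = 5/128 = P(U=0,V=0) ✓
  P(U=0)·P(V=1) = 1/8 × 1/4 = 1/32 = P(U=0,V=1) ✓
  P(U=0)·P(V=2) = 1/8 × 7/16 = 7/128 = P(U=0,V=2) ✓
  P(U=1)·P(V=0) = 9/16 × 5/16 = 45/256 = P(U=1,V=0) ✓
  P(U=1)·P(V=1) = 9/16 × 1/4 = 9/64 = P(U=1,V=1) ✓
  P(U=1)·P(V=2) = 9/16 × 7/16 = 63/256 = P(U=1,V=2) ✓
  P(U=2)·P(V=0) = 5/16 × 5/16 = 25/256 = P(U=2,V=0) ✓
  P(U=2)·P(V=1) = 5/16 × 1/4 = 5/64 = P(U=2,V=1) ✓
  P(U=2)·P(V=2) = 5/16 × 7/16 = 35/256 = P(U=2,V=2) ✓

Yes, U and V are independent: every cell factors, so I(U;V) = 0 bits.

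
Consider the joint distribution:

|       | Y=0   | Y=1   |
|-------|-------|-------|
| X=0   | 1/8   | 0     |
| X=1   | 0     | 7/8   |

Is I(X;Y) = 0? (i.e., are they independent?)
Marginal P(X) (row sums):
  P(X=0) = 1/8 + 0 = 1/8
  P(X=1) = 0 + 7/8 = 7/8
Marginal P(Y) (column sums):
  P(Y=0) = 1/8 + 0 = 1/8
  P(Y=1) = 0 + 7/8 = 7/8

X and Y are independent iff P(X=i,Y=j) = P(X=i)·P(Y=j) for every cell.
  P(X=0)·P(Y=0) = 1/8 × 1/8 = 1/64, but P(X=0,Y=0) = 1/8 ✗

No, X and Y are not independent. Quantitatively, I(X;Y) > 0:

H(X) = -[(1/8)·log₂(1/8) + (7/8)·log₂(7/8)]
  = 0.3750 + 0.1686
  = 0.5436 bits
H(Y) = -[(1/8)·log₂(1/8) + (7/8)·log₂(7/8)]
  = 0.3750 + 0.1686
  = 0.5436 bits
H(X,Y) = -[(1/8)·log₂(1/8) + (7/8)·log₂(7/8)]
  = 0.3750 + 0.1686
  = 0.5436 bits
I(X;Y) = H(X) + H(Y) - H(X,Y) = 0.5436 + 0.5436 - 0.5436 = 0.5436 bits > 0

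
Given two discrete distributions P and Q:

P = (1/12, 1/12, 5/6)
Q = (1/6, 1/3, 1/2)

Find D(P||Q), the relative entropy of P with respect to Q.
D(P||Q) = Σ P(i) log₂(P(i)/Q(i))
  i=0: (1/12) × log₂((1/12)/(1/6)) = (1/12) × log₂(1/2) = -0.0833
  i=1: (1/12) × log₂((1/12)/(1/3)) = (1/12) × log₂(1/4) = -0.1667
  i=2: (5/6) × log₂((5/6)/(1/2)) = (5/6) × log₂(5/3) = 0.6141
D(P||Q) = -0.0833 - 0.1667 + 0.6141
  = 0.3641 bits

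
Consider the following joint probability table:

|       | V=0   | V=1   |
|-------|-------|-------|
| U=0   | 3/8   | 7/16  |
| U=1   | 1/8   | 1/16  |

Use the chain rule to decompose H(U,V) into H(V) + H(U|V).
By the chain rule: H(U,V) = H(V) + H(U|V)

Marginal P(V) (column sums):
  P(V=0) = 3/8 + 1/8 = 1/2
  P(V=1) = 7/16 + 1/16 = 1/2
H(V) = -[(1/2)·log₂(1/2) + (1/2)·log₂(1/2)]
  = 0.5000 + 0.5000
  = 1.0000 bits
H(U|V) = -Σ P(U,V)·log₂ P(U|V), where P(U|V) = P(U,V) / P(V)
  (U=0,V=0): P(U|V) = (3/8)/(1/2) = 3/4;  -(3/8)·log₂(3/4) = 0.1556
  (U=0,V=1): P(U|V) = (7/16)/(1/2) = 7/8;  -(7/16)·log₂(7/8) = 0.0843
  (U=1,V=0): P(U|V) = (1/8)/(1/2) = 1/4;  -(1/8)·log₂(1/4) = 0.2500
  (U=1,V=1): P(U|V) = (1/16)/(1/2) = 1/8;  -(1/16)·log₂(1/8) = 0.1875
H(U|V) = 0.1556 + 0.0843 + 0.2500 + 0.1875
  = 0.6774 bits

H(U,V) = H(V) + H(U|V) = 1.0000 + 0.6774 = 1.6774 bits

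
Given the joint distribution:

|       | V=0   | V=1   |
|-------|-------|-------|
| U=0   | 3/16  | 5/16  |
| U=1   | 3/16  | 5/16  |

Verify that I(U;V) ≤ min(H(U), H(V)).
Marginal P(U) (row sums):
  P(U=0) = 3/16 + 5/16 = 1/2
  P(U=1) = 3/16 + 5/16 = 1/2
Marginal P(V) (column sums):
  P(V=0) = 3/16 + 3/16 = 3/8
  P(V=1) = 5/16 + 5/16 = 5/8

H(U) = -[(1/2)·log₂(1/2) + (1/2)·log₂(1/2)]
  = 0.5000 + 0.5000
  = 1.0000 bits
H(V) = -[(3/8)·log₂(3/8) + (5/8)·log₂(5/8)]
  = 0.5306 + 0.4238
  = 0.9544 bits
H(U,V) = -[(3/16)·log₂(3/16) + (5/16)·log₂(5/16) + (3/16)·log₂(3/16) + (5/16)·log₂(5/16)]
  = 0.4528 + 0.5244 + 0.4528 + 0.5244
  = 1.9544 bits

I(U;V) = H(U) + H(V) - H(U,V)
  = 1.0000 + 0.9544 - 1.9544
  = 0.0000 bits

min(H(U), H(V)) = min(1.0000, 0.9544) = 0.9544 bits
Since 0.0000 ≤ 0.9544, the bound is satisfied ✓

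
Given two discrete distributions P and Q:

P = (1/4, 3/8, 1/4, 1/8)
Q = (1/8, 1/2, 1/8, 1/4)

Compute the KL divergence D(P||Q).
D(P||Q) = Σ P(i) log₂(P(i)/Q(i))
  i=0: (1/4) × log₂((1/4)/(1/8)) = (1/4) × log₂(2) = 0.2500
  i=1: (3/8) × log₂((3/8)/(1/2)) = (3/8) × log₂(3/4) = -0.1556
  i=2: (1/4) × log₂((1/4)/(1/8)) = (1/4) × log₂(2) = 0.2500
  i=3: (1/8) × log₂((1/8)/(1/4)) = (1/8) × log₂(1/2) = -0.1250
D(P||Q) = 0.2500 - 0.1556 + 0.2500 - 0.1250
  = 0.2194 bits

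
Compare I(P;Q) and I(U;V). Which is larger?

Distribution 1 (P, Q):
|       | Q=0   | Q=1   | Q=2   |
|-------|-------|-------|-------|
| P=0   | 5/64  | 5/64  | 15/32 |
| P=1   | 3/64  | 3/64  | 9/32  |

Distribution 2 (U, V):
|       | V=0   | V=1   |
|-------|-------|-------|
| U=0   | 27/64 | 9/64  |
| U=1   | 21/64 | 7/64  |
Distribution 1 (P, Q):
Marginal P(P) (row sums):
  P(P=0) = 5/64 + 5/64 + 15/32 = 5/8
  P(P=1) = 3/64 + 3/64 + 9/32 = 3/8
Marginal P(Q) (column sums):
  P(Q=0) = 5/64 + 3/64 = 1/8
  P(Q=1) = 5/64 + 3/64 = 1/8
  P(Q=2) = 15/32 + 9/32 = 3/4

H(P) = -[(5/8)·log₂(5/8) + (3/8)·log₂(3/8)]
  = 0.4238 + 0.5306
  = 0.9544 bits
H(Q) = -[(1/8)·log₂(1/8) + (1/8)·log₂(1/8) + (3/4)·log₂(3/4)]
  = 0.3750 + 0.3750 + 0.3113
  = 1.0613 bits
H(P,Q) = -[(5/64)·log₂(5/64) + (5/64)·log₂(5/64) + (15/32)·log₂(15/32) + (3/64)·log₂(3/64) + (3/64)·log₂(3/64) + (9/32)·log₂(9/32)]
  = 0.2873 + 0.2873 + 0.5124 + 0.2070 + 0.2070 + 0.5147
  = 2.0157 bits

I(P;Q) = H(P) + H(Q) - H(P,Q)
  = 0.9544 + 1.0613 - 2.0157
  = 0.0000 bits

Distribution 2 (U, V):
Marginal P(U) (row sums):
  P(U=0) = 27/64 + 9/64 = 9/16
  P(U=1) = 21/64 + 7/64 = 7/16
Marginal P(V) (column sums):
  P(V=0) = 27/64 + 21/64 = 3/4
  P(V=1) = 9/64 + 7/64 = 1/4

H(U) = -[(9/16)·log₂(9/16) + (7/16)·log₂(7/16)]
  = 0.4669 + 0.5218
  = 0.9887 bits
H(V) = -[(3/4)·log₂(3/4) + (1/4)·log₂(1/4)]
  = 0.3113 + 0.5000
  = 0.8113 bits
H(U,V) = -[(27/64)·log₂(27/64) + (9/64)·log₂(9/64) + (21/64)·log₂(21/64) + (7/64)·log₂(7/64)]
  = 0.5253 + 0.3980 + 0.5275 + 0.3492
  = 1.8000 bits

I(U;V) = H(U) + H(V) - H(U,V)
  = 0.9887 + 0.8113 - 1.8000
  = 0.0000 bits

Both joint tables factor as the product of their marginals, so I(P;Q) = I(U;V) = 0 bits: neither is larger (both pairs are independent).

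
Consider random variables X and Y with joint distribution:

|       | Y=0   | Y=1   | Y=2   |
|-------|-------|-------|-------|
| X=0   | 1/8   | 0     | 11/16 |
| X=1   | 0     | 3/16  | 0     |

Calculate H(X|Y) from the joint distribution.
Marginal P(Y) (column sums):
  P(Y=0) = 1/8 + 0 = 1/8
  P(Y=1) = 0 + 3/16 = 3/16
  P(Y=2) = 11/16 + 0 = 11/16

H(X|Y) = -Σ P(X,Y)·log₂ P(X|Y), where P(X|Y) = P(X,Y) / P(Y)
  (cells with P(X,Y) = 0 contribute 0)
  (X=0,Y=0): P(X|Y) = (1/8)/(1/8) = 1;  -(1/8)·log₂(1) = 0.0000
  (X=0,Y=2): P(X|Y) = (11/16)/(11/16) = 1;  -(11/16)·log₂(1) = 0.0000
  (X=1,Y=1): P(X|Y) = (3/16)/(3/16) = 1;  -(3/16)·log₂(1) = 0.0000
H(X|Y) = 0.0000 + 0.0000 + 0.0000
  = 0.0000 bits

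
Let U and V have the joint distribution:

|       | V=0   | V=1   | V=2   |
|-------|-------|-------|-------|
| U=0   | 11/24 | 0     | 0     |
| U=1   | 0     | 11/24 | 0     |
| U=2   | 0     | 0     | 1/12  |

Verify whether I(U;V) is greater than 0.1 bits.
Marginal P(U) (row sums):
  P(U=0) = 11/24 + 0 + 0 = 11/24
  P(U=1) = 0 + 11/24 + 0 = 11/24
  P(U=2) = 0 + 0 + 1/12 = 1/12
Marginal P(V) (column sums):
  P(V=0) = 11/24 + 0 + 0 = 11/24
  P(V=1) = 0 + 11/24 + 0 = 11/24
  P(V=2) = 0 + 0 + 1/12 = 1/12

H(U) = -[(11/24)·log₂(11/24) + (11/24)·log₂(11/24) + (1/12)·log₂(1/12)]
  = 0.5159 + 0.5159 + 0.2987
  = 1.3305 bits
H(V) = -[(11/24)·log₂(11/24) + (11/24)·log₂(11/24) + (1/12)·log₂(1/12)]
  = 0.5159 + 0.5159 + 0.2987
  = 1.3305 bits
H(U,V) = -[(11/24)·log₂(11/24) + (11/24)·log₂(11/24) + (1/12)·log₂(1/12)]
  = 0.5159 + 0.5159 + 0.2987
  = 1.3305 bits

I(U;V) = H(U) + H(V) - H(U,V)
  = 1.3305 + 1.3305 - 1.3305
  = 1.3305 bits

Yes. I(U;V) = 1.3305 bits, which is > 0.1 bits.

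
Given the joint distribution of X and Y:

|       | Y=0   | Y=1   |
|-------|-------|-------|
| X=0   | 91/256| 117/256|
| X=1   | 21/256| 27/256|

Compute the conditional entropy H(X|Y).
Marginal P(Y) (column sums):
  P(Y=0) = 91/256 + 21/256 = 7/16
  P(Y=1) = 117/256 + 27/256 = 9/16

H(X|Y) = -Σ P(X,Y)·log₂ P(X|Y), where P(X|Y) = P(X,Y) / P(Y)
  (X=0,Y=0): P(X|Y) = (91/256)/(7/16) = 13/16;  -(91/256)·log₂(13/16) = 0.1065
  (X=0,Y=1): P(X|Y) = (117/256)/(9/16) = 13/16;  -(117/256)·log₂(13/16) = 0.1369
  (X=1,Y=0): P(X|Y) = (21/256)/(7/16) = 3/16;  -(21/256)·log₂(3/16) = 0.1981
  (X=1,Y=1): P(X|Y) = (27/256)/(9/16) = 3/16;  -(27/256)·log₂(3/16) = 0.2547
H(X|Y) = 0.1065 + 0.1369 + 0.1981 + 0.2547
  = 0.6962 bits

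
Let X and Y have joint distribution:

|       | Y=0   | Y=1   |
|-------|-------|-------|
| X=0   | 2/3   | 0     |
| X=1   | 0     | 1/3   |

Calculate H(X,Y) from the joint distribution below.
H(X,Y) = -Σ P(X,Y) log₂ P(X,Y), summed over the non-zero cells:
H(X,Y) = -[(2/3)·log₂(2/3) + (1/3)·log₂(1/3)]
  = 0.3900 + 0.5283
  = 0.9183 bits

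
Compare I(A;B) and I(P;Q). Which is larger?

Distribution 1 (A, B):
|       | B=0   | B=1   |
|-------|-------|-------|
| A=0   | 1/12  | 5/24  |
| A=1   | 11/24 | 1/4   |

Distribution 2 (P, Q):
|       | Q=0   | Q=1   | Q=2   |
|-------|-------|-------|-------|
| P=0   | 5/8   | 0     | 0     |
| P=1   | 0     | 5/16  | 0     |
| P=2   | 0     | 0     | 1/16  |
Distribution 1 (A, B):
Marginal P(A) (row sums):
  P(A=0) = 1/12 + 5/24 = 7/24
  P(A=1) = 11/24 + 1/4 = 17/24
Marginal P(B) (column sums):
  P(B=0) = 1/12 + 11/24 = 13/24
  P(B=1) = 5/24 + 1/4 = 11/24

H(A) = -[(7/24)·log₂(7/24) + (17/24)·log₂(17/24)]
  = 0.5185 + 0.3524
  = 0.8709 bits
H(B) = -[(13/24)·log₂(13/24) + (11/24)·log₂(11/24)]
  = 0.4791 + 0.5159
  = 0.9950 bits
H(A,B) = -[(1/12)·log₂(1/12) + (5/24)·log₂(5/24) + (11/24)·log₂(11/24) + (1/4)·log₂(1/4)]
  = 0.2987 + 0.4715 + 0.5159 + 0.5000
  = 1.7861 bits

I(A;B) = H(A) + H(B) - H(A,B)
  = 0.8709 + 0.9950 - 1.7861
  = 0.0798 bits

Distribution 2 (P, Q):
Marginal P(P) (row sums):
  P(P=0) = 5/8 + 0 + 0 = 5/8
  P(P=1) = 0 + 5/16 + 0 = 5/16
  P(P=2) = 0 + 0 + 1/16 = 1/16
Marginal P(Q) (column sums):
  P(Q=0) = 5/8 + 0 + 0 = 5/8
  P(Q=1) = 0 + 5/16 + 0 = 5/16
  P(Q=2) = 0 + 0 + 1/16 = 1/16

H(P) = -[(5/8)·log₂(5/8) + (5/16)·log₂(5/16) + (1/16)·log₂(1/16)]
  = 0.4238 + 0.5244 + 0.2500
  = 1.1982 bits
H(Q) = -[(5/8)·log₂(5/8) + (5/16)·log₂(5/16) + (1/16)·log₂(1/16)]
  = 0.4238 + 0.5244 + 0.2500
  = 1.1982 bits
H(P,Q) = -[(5/8)·log₂(5/8) + (5/16)·log₂(5/16) + (1/16)·log₂(1/16)]
  = 0.4238 + 0.5244 + 0.2500
  = 1.1982 bits

I(P;Q) = H(P) + H(Q) - H(P,Q)
  = 1.1982 + 1.1982 - 1.1982
  = 1.1982 bits

I(P;Q) = 1.1982 bits > I(A;B) = 0.0798 bits, so (P, Q) has the higher mutual information (stronger dependence).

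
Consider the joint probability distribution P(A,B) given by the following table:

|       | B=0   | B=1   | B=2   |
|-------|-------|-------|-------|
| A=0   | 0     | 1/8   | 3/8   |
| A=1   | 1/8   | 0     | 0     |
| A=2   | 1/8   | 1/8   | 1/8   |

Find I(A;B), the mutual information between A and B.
Marginal P(A) (row sums):
  P(A=0) = 0 + 1/8 + 3/8 = 1/2
  P(A=1) = 1/8 + 0 + 0 = 1/8
  P(A=2) = 1/8 + 1/8 + 1/8 = 3/8
Marginal P(B) (column sums):
  P(B=0) = 0 + 1/8 + 1/8 = 1/4
  P(B=1) = 1/8 + 0 + 1/8 = 1/4
  P(B=2) = 3/8 + 0 + 1/8 = 1/2

H(A) = -[(1/2)·log₂(1/2) + (1/8)·log₂(1/8) + (3/8)·log₂(3/8)]
  = 0.5000 + 0.3750 + 0.5306
  = 1.4056 bits
H(B) = -[(1/4)·log₂(1/4) + (1/4)·log₂(1/4) + (1/2)·log₂(1/2)]
  = 0.5000 + 0.5000 + 0.5000
  = 1.5000 bits
H(A,B) = -[(1/8)·log₂(1/8) + (3/8)·log₂(3/8) + (1/8)·log₂(1/8) + (1/8)·log₂(1/8) + (1/8)·log₂(1/8) + (1/8)·log₂(1/8)]
  = 0.3750 + 0.5306 + 0.3750 + 0.3750 + 0.3750 + 0.3750
  = 2.4056 bits

I(A;B) = H(A) + H(B) - H(A,B)
  = 1.4056 + 1.5000 - 2.4056
  = 0.5000 bits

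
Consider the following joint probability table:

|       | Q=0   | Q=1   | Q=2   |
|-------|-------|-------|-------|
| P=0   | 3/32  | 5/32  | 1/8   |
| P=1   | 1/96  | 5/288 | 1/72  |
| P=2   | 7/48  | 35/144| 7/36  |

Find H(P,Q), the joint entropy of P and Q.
H(P,Q) = -Σ P(P,Q) log₂ P(P,Q), summed over the non-zero cells:
H(P,Q) = -[(3/32)·log₂(3/32) + (5/32)·log₂(5/32) + (1/8)·log₂(1/8) + (1/96)·log₂(1/96) + (5/288)·log₂(5/288) + (1/72)·log₂(1/72) + (7/48)·log₂(7/48) + (35/144)·log₂(35/144) + (7/36)·log₂(7/36)]
  = 0.3202 + 0.4184 + 0.3750 + 0.0686 + 0.1015 + 0.0857 + 0.4051 + 0.4960 + 0.4594
  = 2.7299 bits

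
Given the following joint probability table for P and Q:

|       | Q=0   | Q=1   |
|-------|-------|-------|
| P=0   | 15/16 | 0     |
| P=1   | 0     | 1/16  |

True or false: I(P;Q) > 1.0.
Marginal P(P) (row sums):
  P(P=0) = 15/16 + 0 = 15/16
  P(P=1) = 0 + 1/16 = 1/16
Marginal P(Q) (column sums):
  P(Q=0) = 15/16 + 0 = 15/16
  P(Q=1) = 0 + 1/16 = 1/16

H(P) = -[(15/16)·log₂(15/16) + (1/16)·log₂(1/16)]
  = 0.0873 + 0.2500
  = 0.3373 bits
H(Q) = -[(15/16)·log₂(15/16) + (1/16)·log₂(1/16)]
  = 0.0873 + 0.2500
  = 0.3373 bits
H(P,Q) = -[(15/16)·log₂(15/16) + (1/16)·log₂(1/16)]
  = 0.0873 + 0.2500
  = 0.3373 bits

I(P;Q) = H(P) + H(Q) - H(P,Q)
  = 0.3373 + 0.3373 - 0.3373
  = 0.3373 bits

False. I(P;Q) = 0.3373 bits, which is ≤ 1.0 bits.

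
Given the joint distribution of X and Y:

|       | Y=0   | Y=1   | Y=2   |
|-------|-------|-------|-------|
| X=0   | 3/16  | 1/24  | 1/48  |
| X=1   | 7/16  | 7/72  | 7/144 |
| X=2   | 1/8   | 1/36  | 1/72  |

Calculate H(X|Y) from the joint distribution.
Marginal P(Y) (column sums):
  P(Y=0) = 3/16 + 7/16 + 1/8 = 3/4
  P(Y=1) = 1/24 + 7/72 + 1/36 = 1/6
  P(Y=2) = 1/48 + 7/144 + 1/72 = 1/12

H(X|Y) = -Σ P(X,Y)·log₂ P(X|Y), where P(X|Y) = P(X,Y) / P(Y)
  (X=0,Y=0): P(X|Y) = (3/16)/(3/4) = 1/4;  -(3/16)·log₂(1/4) = 0.3750
  (X=0,Y=1): P(X|Y) = (1/24)/(1/6) = 1/4;  -(1/24)·log₂(1/4) = 0.0833
  (X=0,Y=2): P(X|Y) = (1/48)/(1/12) = 1/4;  -(1/48)·log₂(1/4) = 0.0417
  (X=1,Y=0): P(X|Y) = (7/16)/(3/4) = 7/12;  -(7/16)·log₂(7/12) = 0.3402
  (X=1,Y=1): P(X|Y) = (7/72)/(1/6) = 7/12;  -(7/72)·log₂(7/12) = 0.0756
  (X=1,Y=2): P(X|Y) = (7/144)/(1/12) = 7/12;  -(7/144)·log₂(7/12) = 0.0378
  (X=2,Y=0): P(X|Y) = (1/8)/(3/4) = 1/6;  -(1/8)·log₂(1/6) = 0.3231
  (X=2,Y=1): P(X|Y) = (1/36)/(1/6) = 1/6;  -(1/36)·log₂(1/6) = 0.0718
  (X=2,Y=2): P(X|Y) = (1/72)/(1/12) = 1/6;  -(1/72)·log₂(1/6) = 0.0359
H(X|Y) = 0.3750 + 0.0833 + 0.0417 + 0.3402 + 0.0756 + 0.0378 + 0.3231 + 0.0718 + 0.0359
  = 1.3844 bits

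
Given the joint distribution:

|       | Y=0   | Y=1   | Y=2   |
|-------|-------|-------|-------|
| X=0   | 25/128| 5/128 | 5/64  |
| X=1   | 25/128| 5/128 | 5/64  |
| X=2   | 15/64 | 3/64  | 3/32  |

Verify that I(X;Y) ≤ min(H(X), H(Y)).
Marginal P(X) (row sums):
  P(X=0) = 25/128 + 5/128 + 5/64 = 5/16
  P(X=1) = 25/128 + 5/128 + 5/64 = 5/16
  P(X=2) = 15/64 + 3/64 + 3/32 = 3/8
Marginal P(Y) (column sums):
  P(Y=0) = 25/128 + 25/128 + 15/64 = 5/8
  P(Y=1) = 5/128 + 5/128 + 3/64 = 1/8
  P(Y=2) = 5/64 + 5/64 + 3/32 = 1/4

H(X) = -[(5/16)·log₂(5/16) + (5/16)·log₂(5/16) + (3/8)·log₂(3/8)]
  = 0.5244 + 0.5244 + 0.5306
  = 1.5794 bits
H(Y) = -[(5/8)·log₂(5/8) + (1/8)·log₂(1/8) + (1/4)·log₂(1/4)]
  = 0.4238 + 0.3750 + 0.5000
  = 1.2988 bits
H(X,Y) = -[(25/128)·log₂(25/128) + (5/128)·log₂(5/128) + (5/64)·log₂(5/64) + (25/128)·log₂(25/128) + (5/128)·log₂(5/128) + (5/64)·log₂(5/64) + (15/64)·log₂(15/64) + (3/64)·log₂(3/64) + (3/32)·log₂(3/32)]
  = 0.4602 + 0.1827 + 0.2873 + 0.4602 + 0.1827 + 0.2873 + 0.4906 + 0.2070 + 0.3202
  = 2.8782 bits

I(X;Y) = H(X) + H(Y) - H(X,Y)
  = 1.5794 + 1.2988 - 2.8782
  = 0.0000 bits

min(H(X), H(Y)) = min(1.5794, 1.2988) = 1.2988 bits
Since 0.0000 ≤ 1.2988, the bound is satisfied ✓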